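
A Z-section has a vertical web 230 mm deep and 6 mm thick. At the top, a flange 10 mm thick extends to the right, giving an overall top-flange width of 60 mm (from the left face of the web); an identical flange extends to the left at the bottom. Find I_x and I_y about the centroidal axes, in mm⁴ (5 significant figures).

Treat the section as a set of non-overlapping primitives; coordinates are from the bounding-box lower-left.
Web: 6 × 230, A = 1 380 mm², y = 115 mm, Ī = 6 083 500 mm⁴.
Top flange (beyond web): 54 × 10, A = 540 mm², y = 225 mm, Ī = 4 500 mm⁴.
Bottom flange (beyond web): 54 × 10, A = 540 mm², y = 5 mm, Ī = 4 500 mm⁴.
Centroid: ȳ = ΣA·y / ΣA = 115 mm.
Transfer each piece to the centroidal x-axis using Ī + A·d² with d = y − 115:
  web: d = 0 mm → contributes +6 083 500 mm⁴
  top flange (beyond web): d = 110 mm → contributes +6 538 500 mm⁴
  bottom flange (beyond web): d = -110 mm → contributes +6 538 500 mm⁴
Total I = 19 160 500 mm⁴.
For the y-axis: x̄ = 57 mm.
Repeating about the centroidal y-axis gives I_y = 1 238 580 mm⁴.

I_x ≈ 1.9161 × 10⁷ mm⁴, I_y ≈ 1.2386 × 10⁶ mm⁴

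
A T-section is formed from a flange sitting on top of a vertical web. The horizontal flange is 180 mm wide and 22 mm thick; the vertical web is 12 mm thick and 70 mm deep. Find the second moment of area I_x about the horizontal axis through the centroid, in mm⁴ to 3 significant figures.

I_x ≈ 1.97 × 10⁶ mm⁴

Split into non-overlapping primitives; take the origin at the lower-left of the bounding box.
Flange: 180 × 22, A = 3 960 mm², y = 81 mm, Ī = 159 720 mm⁴.
Web: 12 × 70, A = 840 mm², y = 35 mm, Ī = 343 000 mm⁴.
Centroid: ȳ = ΣA·y / ΣA = 72.95 mm.
Transfer each piece to the horizontal axis through the centroid using Ī + A·d² with d = y − 72.95:
  flange: d = 8.05 mm → contributes +416 338 mm⁴
  web: d = -37.95 mm → contributes +1 552 770 mm⁴
Total I = 1 969 108 mm⁴.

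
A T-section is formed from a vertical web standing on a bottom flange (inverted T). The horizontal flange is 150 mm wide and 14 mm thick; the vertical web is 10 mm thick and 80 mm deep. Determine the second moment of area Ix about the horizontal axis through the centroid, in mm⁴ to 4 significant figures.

Break the section into simple shapes (no overlaps), measuring from the bottom-left corner of the bounding box.
Flange: 150 × 14, A = 2 100 mm², y = 7 mm, Ī = 34 300 mm⁴.
Web: 10 × 80, A = 800 mm², y = 54 mm, Ī = 426 667 mm⁴.
Centroid: ȳ = ΣA·y / ΣA = 19.9655 mm.
Transfer each piece to the horizontal axis through the centroid using Ī + A·d² with d = y − 19.9655:
  flange: d = -12.9655 mm → contributes +387 320 mm⁴
  web: d = 34.0345 mm → contributes +1 353 343 mm⁴
Total I = 1 740 663 mm⁴.

Ix ≈ 1.741 × 10⁶ mm⁴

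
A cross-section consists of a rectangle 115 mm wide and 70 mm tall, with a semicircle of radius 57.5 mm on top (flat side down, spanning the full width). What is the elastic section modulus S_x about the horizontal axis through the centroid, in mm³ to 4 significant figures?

Treat the section as a set of non-overlapping primitives; coordinates are from the bounding-box lower-left.
Rectangular body: 115 × 70, A = 8 050 mm², y = 35 mm, Ī = 3 287 083 mm⁴.
Semicircular cap: semicircle r = 57.5, A = 5193.45 mm², y = 94.4038 mm, Ī = 1 199 785 mm⁴.
Centroid: ȳ = ΣA·y / ΣA = 58.2953 mm.
Transfer each piece to the horizontal axis through the centroid using Ī + A·d² with d = y − 58.2953:
  rectangular body: d = -23.2953 mm → contributes +7 655 589 mm⁴
  semicircular cap: d = 36.1084 mm → contributes +7 971 103 mm⁴
Total I = 15 626 692 mm⁴.
Extreme fibre distance c = 69.2047 mm; S = I/c = 225 804 mm³.

S_x ≈ 2.258 × 10⁵ mm³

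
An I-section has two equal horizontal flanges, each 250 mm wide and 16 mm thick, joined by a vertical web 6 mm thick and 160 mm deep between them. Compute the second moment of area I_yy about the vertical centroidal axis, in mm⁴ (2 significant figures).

Decompose the section into non-overlapping parts with the origin at the bottom-left of its bounding rectangle.
Bottom flange: 250 × 16, A = 4 000 mm², x = 125 mm, Ī = 20 833 333 mm⁴.
Web: 6 × 160, A = 960 mm², x = 125 mm, Ī = 2 880 mm⁴.
Top flange: 250 × 16, A = 4 000 mm², x = 125 mm, Ī = 20 833 333 mm⁴.
By symmetry the centroid is at mid-width, x̄ = 125 mm.
All pieces are centred on the vertical centroidal axis, so I = ΣĪ = 41 669 547 mm⁴.

I_yy ≈ 4.2 × 10⁷ mm⁴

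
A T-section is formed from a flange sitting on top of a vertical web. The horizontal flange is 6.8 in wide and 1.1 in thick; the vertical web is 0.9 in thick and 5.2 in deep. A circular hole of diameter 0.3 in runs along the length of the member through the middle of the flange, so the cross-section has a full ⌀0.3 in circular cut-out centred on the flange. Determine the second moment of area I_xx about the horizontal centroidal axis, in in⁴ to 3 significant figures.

I_xx ≈ 39.8 in⁴

Break the section into simple shapes (no overlaps), measuring from the bottom-left corner of the bounding box.
Flange: 6.8 × 1.1, A = 7.48 in², y = 5.75 in, Ī = 0.75423 in⁴.
Web: 0.9 × 5.2, A = 4.68 in², y = 2.6 in, Ī = 10.546 in⁴.
Hole (subtracted): ⌀0.3, A = 0.070686 in², y = 5.75 in, Ī = 0.00039761 in⁴.
Centroid: ȳ = ΣA·y / ΣA = 4.5306 in.
Transfer each piece to the horizontal centroidal axis using Ī + A·d² with d = y − 4.5306:
  flange: d = 1.2194 in → contributes +11.877 in⁴
  web: d = -1.9306 in → contributes +27.989 in⁴
  hole: d = 1.2194 in → contributes −0.10551 in⁴
Total I = 39.76 in⁴.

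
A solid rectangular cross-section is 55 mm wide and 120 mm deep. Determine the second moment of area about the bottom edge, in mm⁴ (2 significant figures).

The section: 55 × 120, A = 6 600 mm², y = 60 mm, Ī = 7 920 000 mm⁴.
Transfer it to the bottom edge using Ī + A·d² with d = y − 0:
  the section: d = 60 mm → contributes +31 680 000 mm⁴
Total I = 31 680 000 mm⁴.

I_base ≈ 3.2 × 10⁷ mm⁴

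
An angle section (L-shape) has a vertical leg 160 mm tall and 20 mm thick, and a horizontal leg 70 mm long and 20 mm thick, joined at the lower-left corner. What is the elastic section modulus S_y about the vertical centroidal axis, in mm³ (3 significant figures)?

Decompose the section into non-overlapping parts with the origin at the bottom-left of its bounding rectangle.
Vertical leg: 20 × 160, A = 3 200 mm², x = 10 mm, Ī = 106 667 mm⁴.
Horizontal leg (remainder): 50 × 20, A = 1 000 mm², x = 45 mm, Ī = 208 333 mm⁴.
Centroid: x̄ = ΣA·x / ΣA = 18.333 mm.
Transfer each piece to the vertical centroidal axis using Ī + A·d² with d = x − 18.333:
  vertical leg: d = -8.3333 mm → contributes +328 889 mm⁴
  horizontal leg (remainder): d = 26.667 mm → contributes +919 444 mm⁴
Total I = 1 248 333 mm⁴.
Extreme fibre distance c = 51.667 mm; S = I/c = 24 161 mm³.

S_y ≈ 2.42 × 10⁴ mm³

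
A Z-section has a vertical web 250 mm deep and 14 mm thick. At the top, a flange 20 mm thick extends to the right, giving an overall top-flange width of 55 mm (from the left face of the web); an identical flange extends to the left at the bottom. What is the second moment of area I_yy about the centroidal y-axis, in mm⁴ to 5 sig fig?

Split into non-overlapping primitives; take the origin at the lower-left of the bounding box.
Web: 14 × 250, A = 3 500 mm², x = 48 mm, Ī = 57166.67 mm⁴.
Top flange (beyond web): 41 × 20, A = 820 mm², x = 75.5 mm, Ī = 114868.3 mm⁴.
Bottom flange (beyond web): 41 × 20, A = 820 mm², x = 20.5 mm, Ī = 114868.3 mm⁴.
Centroid: x̄ = ΣA·x / ΣA = 48 mm.
Transfer each piece to the centroidal y-axis using Ī + A·d² with d = x − 48:
  web: d = 0 mm → contributes +57166.67 mm⁴
  top flange (beyond web): d = 27.5 mm → contributes +734993.3 mm⁴
  bottom flange (beyond web): d = -27.5 mm → contributes +734993.3 mm⁴
Total I = 1 527 153 mm⁴.

I_yy ≈ 1.5272 × 10⁶ mm⁴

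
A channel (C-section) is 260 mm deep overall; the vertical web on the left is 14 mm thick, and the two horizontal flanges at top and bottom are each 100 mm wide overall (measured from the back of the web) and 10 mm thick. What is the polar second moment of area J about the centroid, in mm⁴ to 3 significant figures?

Split into non-overlapping primitives; take the origin at the lower-left of the bounding box.
Web: 14 × 260, A = 3 640 mm², y = 130 mm, Ī = 20 505 333 mm⁴.
Top flange (beyond web): 86 × 10, A = 860 mm², y = 255 mm, Ī = 7166.7 mm⁴.
Bottom flange (beyond web): 86 × 10, A = 860 mm², y = 5 mm, Ī = 7166.7 mm⁴.
By symmetry the centroid is at mid-height, ȳ = 130 mm.
Transfer each piece to the centroidal x-axis using Ī + A·d² with d = y − 130:
  web: d = 0 mm → contributes +20 505 333 mm⁴
  top flange (beyond web): d = 125 mm → contributes +13 444 667 mm⁴
  bottom flange (beyond web): d = -125 mm → contributes +13 444 667 mm⁴
Total I = 47 394 667 mm⁴.
For the y-axis: x̄ = 23.045 mm.
Repeating about the centroidal y-axis gives I_y = 4 039 696 mm⁴.
Polar second moment: J = I_x + I_y = 51 434 363 mm⁴.

J ≈ 5.14 × 10⁷ mm⁴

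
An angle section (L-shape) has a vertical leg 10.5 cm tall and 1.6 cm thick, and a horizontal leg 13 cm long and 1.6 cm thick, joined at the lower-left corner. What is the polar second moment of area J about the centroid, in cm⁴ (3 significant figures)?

J ≈ 902 cm⁴

Decompose the section into non-overlapping parts with the origin at the bottom-left of its bounding rectangle.
Vertical leg: 1.6 × 10.5, A = 16.8 cm², y = 5.25 cm, Ī = 154.35 cm⁴.
Horizontal leg (remainder): 11.4 × 1.6, A = 18.24 cm², y = 0.8 cm, Ī = 3.8912 cm⁴.
Centroid: ȳ = ΣA·y / ΣA = 2.9336 cm.
Transfer each piece to the centroidal x-axis using Ī + A·d² with d = y − 2.9336:
  vertical leg: d = 2.3164 cm → contributes +244.5 cm⁴
  horizontal leg (remainder): d = -2.1336 cm → contributes +86.921 cm⁴
Total I = 331.42 cm⁴.
For the y-axis: x̄ = 4.1836 cm.
Repeating about the centroidal y-axis gives I_y = 570.61 cm⁴.
Polar second moment: J = I_x + I_y = 902.03 cm⁴.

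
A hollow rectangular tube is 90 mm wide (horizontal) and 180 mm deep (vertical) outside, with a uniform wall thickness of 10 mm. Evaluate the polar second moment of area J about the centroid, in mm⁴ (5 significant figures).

Split into non-overlapping primitives; take the origin at the lower-left of the bounding box.
Outer rectangle: 90 × 180, A = 16 200 mm², y = 90 mm, Ī = 43 740 000 mm⁴.
Inner void (subtracted): 70 × 160, A = 11 200 mm², y = 90 mm, Ī = 23 893 333 mm⁴.
By symmetry the centroid is at mid-height, ȳ = 90 mm.
All pieces are centred on the centroidal x-axis, so I = ΣĪ (holes subtracted) = 19 846 667 mm⁴.
Repeating about the centroidal y-axis gives I_y = 6 361 667 mm⁴.
Polar second moment: J = I_x + I_y = 26 208 333 mm⁴.

J ≈ 2.6208 × 10⁷ mm⁴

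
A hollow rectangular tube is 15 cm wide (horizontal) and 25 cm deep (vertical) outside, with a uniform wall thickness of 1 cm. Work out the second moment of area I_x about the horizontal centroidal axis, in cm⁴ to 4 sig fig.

I_x ≈ 6350 cm⁴

Treat the section as a set of non-overlapping primitives; coordinates are from the bounding-box lower-left.
Outer rectangle: 15 × 25, A = 375 cm², y = 12.5 cm, Ī = 19531.3 cm⁴.
Inner void (subtracted): 13 × 23, A = 299 cm², y = 12.5 cm, Ī = 13180.9 cm⁴.
By symmetry the centroid is at mid-height, ȳ = 12.5 cm.
All pieces are centred on the horizontal centroidal axis, so I = ΣĪ (holes subtracted) = 6350.33 cm⁴.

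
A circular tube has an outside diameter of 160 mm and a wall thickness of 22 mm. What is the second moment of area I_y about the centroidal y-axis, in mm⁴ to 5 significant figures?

I_y ≈ 2.3282 × 10⁷ mm⁴

Decompose the section into non-overlapping parts with the origin at the bottom-left of its bounding rectangle.
Outer circle: ⌀160, A = 20106.19 mm², x = 80 mm, Ī = 32 169 909 mm⁴.
Bore (subtracted): ⌀116, A = 10568.32 mm², x = 80 mm, Ī = 8 887 955 mm⁴.
By symmetry the centroid is at mid-width, x̄ = 80 mm.
All pieces are centred on the centroidal y-axis, so I = ΣĪ (holes subtracted) = 23 281 954 mm⁴.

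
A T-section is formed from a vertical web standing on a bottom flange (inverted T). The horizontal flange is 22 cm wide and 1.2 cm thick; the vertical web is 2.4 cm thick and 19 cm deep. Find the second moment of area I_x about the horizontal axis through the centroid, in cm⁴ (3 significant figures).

Decompose the section into non-overlapping parts with the origin at the bottom-left of its bounding rectangle.
Flange: 22 × 1.2, A = 26.4 cm², y = 0.6 cm, Ī = 3.168 cm⁴.
Web: 2.4 × 19, A = 45.6 cm², y = 10.7 cm, Ī = 1371.8 cm⁴.
Centroid: ȳ = ΣA·y / ΣA = 6.9967 cm.
Transfer each piece to the horizontal axis through the centroid using Ī + A·d² with d = y − 6.9967:
  flange: d = -6.3967 cm → contributes +1083.4 cm⁴
  web: d = 3.7033 cm → contributes +1997.2 cm⁴
Total I = 3080.6 cm⁴.

I_x ≈ 3080 cm⁴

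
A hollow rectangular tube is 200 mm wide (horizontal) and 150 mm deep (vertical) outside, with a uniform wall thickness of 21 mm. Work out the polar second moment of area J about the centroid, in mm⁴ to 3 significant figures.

Break the section into simple shapes (no overlaps), measuring from the bottom-left corner of the bounding box.
Outer rectangle: 200 × 150, A = 30 000 mm², y = 75 mm, Ī = 56 250 000 mm⁴.
Inner void (subtracted): 158 × 108, A = 17 064 mm², y = 75 mm, Ī = 16 586 208 mm⁴.
By symmetry the centroid is at mid-height, ȳ = 75 mm.
All pieces are centred on the centroidal x-axis, so I = ΣĪ (holes subtracted) = 39 663 792 mm⁴.
Repeating about the centroidal y-axis gives I_y = 64 501 192 mm⁴.
Polar second moment: J = I_x + I_y = 104 164 984 mm⁴.

J ≈ 1.04 × 10⁸ mm⁴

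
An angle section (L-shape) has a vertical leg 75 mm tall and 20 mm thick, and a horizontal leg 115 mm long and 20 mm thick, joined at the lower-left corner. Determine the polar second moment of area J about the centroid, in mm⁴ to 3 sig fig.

J ≈ 5.65 × 10⁶ mm⁴

Break the section into simple shapes (no overlaps), measuring from the bottom-left corner of the bounding box.
Vertical leg: 20 × 75, A = 1 500 mm², y = 37.5 mm, Ī = 703 125 mm⁴.
Horizontal leg (remainder): 95 × 20, A = 1 900 mm², y = 10 mm, Ī = 63 333 mm⁴.
Centroid: ȳ = ΣA·y / ΣA = 22.132 mm.
Transfer each piece to the centroidal x-axis using Ī + A·d² with d = y − 22.132:
  vertical leg: d = 15.368 mm → contributes +1 057 372 mm⁴
  horizontal leg (remainder): d = -12.132 mm → contributes +343 002 mm⁴
Total I = 1 400 374 mm⁴.
For the y-axis: x̄ = 42.132 mm.
Repeating about the centroidal y-axis gives I_y = 4 250 374 mm⁴.
Polar second moment: J = I_x + I_y = 5 650 748 mm⁴.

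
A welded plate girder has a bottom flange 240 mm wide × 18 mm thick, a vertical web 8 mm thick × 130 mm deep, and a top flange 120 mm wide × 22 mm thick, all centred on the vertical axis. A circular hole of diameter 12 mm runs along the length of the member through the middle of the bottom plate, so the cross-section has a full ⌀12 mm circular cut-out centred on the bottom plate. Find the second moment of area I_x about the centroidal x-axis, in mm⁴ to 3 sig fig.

Decompose the section into non-overlapping parts with the origin at the bottom-left of its bounding rectangle.
Bottom plate: 240 × 18, A = 4 320 mm², y = 9 mm, Ī = 116 640 mm⁴.
Web plate: 8 × 130, A = 1 040 mm², y = 83 mm, Ī = 1 464 667 mm⁴.
Top plate: 120 × 22, A = 2 640 mm², y = 159 mm, Ī = 106 480 mm⁴.
Hole (subtracted): ⌀12, A = 113.1 mm², y = 9 mm, Ī = 1017.9 mm⁴.
Centroid: ȳ = ΣA·y / ΣA = 68.968 mm.
Transfer each piece to the centroidal x-axis using Ī + A·d² with d = y − 68.968:
  bottom plate: d = -59.968 mm → contributes +15 651 939 mm⁴
  web plate: d = 14.032 mm → contributes +1 669 446 mm⁴
  top plate: d = 90.032 mm → contributes +21 505 796 mm⁴
  hole: d = -59.968 mm → contributes −407 731 mm⁴
Total I = 38 419 450 mm⁴.

I_x ≈ 3.84 × 10⁷ mm⁴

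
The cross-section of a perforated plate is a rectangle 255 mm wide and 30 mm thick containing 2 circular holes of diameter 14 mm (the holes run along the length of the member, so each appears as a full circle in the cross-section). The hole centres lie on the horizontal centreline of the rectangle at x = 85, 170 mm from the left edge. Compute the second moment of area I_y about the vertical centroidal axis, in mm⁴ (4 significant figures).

Break the section into simple shapes (no overlaps), measuring from the bottom-left corner of the bounding box.
Plate: 255 × 30, A = 7 650 mm², x = 127.5 mm, Ī = 41 453 438 mm⁴.
Hole 1 (subtracted): ⌀14, A = 153.938 mm², x = 85 mm, Ī = 1885.74 mm⁴.
Hole 2 (subtracted): ⌀14, A = 153.938 mm², x = 170 mm, Ī = 1885.74 mm⁴.
By symmetry the centroid is at mid-width, x̄ = 127.5 mm.
Transfer each piece to the vertical centroidal axis using Ī + A·d² with d = x − 127.5:
  plate: d = 0 mm → contributes +41 453 438 mm⁴
  hole 1: d = -42.5 mm → contributes −279 936 mm⁴
  hole 2: d = 42.5 mm → contributes −279 936 mm⁴
Total I = 40 893 565 mm⁴.

I_y ≈ 4.089 × 10⁷ mm⁴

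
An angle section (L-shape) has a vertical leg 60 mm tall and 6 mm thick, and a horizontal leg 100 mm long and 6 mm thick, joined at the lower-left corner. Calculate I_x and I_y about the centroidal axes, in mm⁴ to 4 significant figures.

Decompose the section into non-overlapping parts with the origin at the bottom-left of its bounding rectangle.
Vertical leg: 6 × 60, A = 360 mm², y = 30 mm, Ī = 108 000 mm⁴.
Horizontal leg (remainder): 94 × 6, A = 564 mm², y = 3 mm, Ī = 1 692 mm⁴.
Centroid: ȳ = ΣA·y / ΣA = 13.5195 mm.
Transfer each piece to the centroidal x-axis using Ī + A·d² with d = y − 13.5195:
  vertical leg: d = 16.4805 mm → contributes +205 779 mm⁴
  horizontal leg (remainder): d = -10.5195 mm → contributes +64103.9 mm⁴
Total I = 269 883 mm⁴.
For the y-axis: x̄ = 33.5195 mm.
Repeating about the centroidal y-axis gives I_y = 965 723 mm⁴.

I_x ≈ 2.699 × 10⁵ mm⁴, I_y ≈ 9.657 × 10⁵ mm⁴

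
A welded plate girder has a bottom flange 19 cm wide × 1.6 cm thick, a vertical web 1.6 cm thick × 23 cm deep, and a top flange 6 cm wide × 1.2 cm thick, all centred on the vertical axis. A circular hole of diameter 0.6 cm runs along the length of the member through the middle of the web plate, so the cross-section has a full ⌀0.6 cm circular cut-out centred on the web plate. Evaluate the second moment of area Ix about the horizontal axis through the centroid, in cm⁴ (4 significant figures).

Ix ≈ 6173 cm⁴

Break the section into simple shapes (no overlaps), measuring from the bottom-left corner of the bounding box.
Bottom plate: 19 × 1.6, A = 30.4 cm², y = 0.8 cm, Ī = 6.48533 cm⁴.
Web plate: 1.6 × 23, A = 36.8 cm², y = 13.1 cm, Ī = 1622.27 cm⁴.
Top plate: 6 × 1.2, A = 7.2 cm², y = 25.2 cm, Ī = 0.864 cm⁴.
Hole (subtracted): ⌀0.6, A = 0.282743 cm², y = 13.1 cm, Ī = 0.00636173 cm⁴.
Centroid: ȳ = ΣA·y / ΣA = 9.23046 cm.
Transfer each piece to the horizontal axis through the centroid using Ī + A·d² with d = y − 9.23046:
  bottom plate: d = -8.43046 cm → contributes +2167.09 cm⁴
  web plate: d = 3.86954 cm → contributes +2173.29 cm⁴
  top plate: d = 15.9695 cm → contributes +1837.05 cm⁴
  hole: d = 3.86954 cm → contributes −4.23998 cm⁴
Total I = 6173.19 cm⁴.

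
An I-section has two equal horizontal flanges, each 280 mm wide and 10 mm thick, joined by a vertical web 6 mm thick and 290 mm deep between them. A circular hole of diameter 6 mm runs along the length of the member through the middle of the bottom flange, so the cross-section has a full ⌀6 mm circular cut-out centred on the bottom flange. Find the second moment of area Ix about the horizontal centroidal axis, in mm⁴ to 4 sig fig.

Treat the section as a set of non-overlapping primitives; coordinates are from the bounding-box lower-left.
Bottom flange: 280 × 10, A = 2 800 mm², y = 5 mm, Ī = 23333.3 mm⁴.
Web: 6 × 290, A = 1 740 mm², y = 155 mm, Ī = 12 194 500 mm⁴.
Top flange: 280 × 10, A = 2 800 mm², y = 305 mm, Ī = 23333.3 mm⁴.
Hole (subtracted): ⌀6, A = 28.2743 mm², y = 5 mm, Ī = 63.6173 mm⁴.
Centroid: ȳ = ΣA·y / ΣA = 155.58 mm.
Transfer each piece to the horizontal centroidal axis using Ī + A·d² with d = y − 155.58:
  bottom flange: d = -150.58 mm → contributes +63 511 516 mm⁴
  web: d = -0.580048 mm → contributes +12 195 085 mm⁴
  top flange: d = 149.42 mm → contributes +62 537 035 mm⁴
  hole: d = -150.58 mm → contributes −641 166 mm⁴
Total I = 137 602 470 mm⁴.

Ix ≈ 1.376 × 10⁸ mm⁴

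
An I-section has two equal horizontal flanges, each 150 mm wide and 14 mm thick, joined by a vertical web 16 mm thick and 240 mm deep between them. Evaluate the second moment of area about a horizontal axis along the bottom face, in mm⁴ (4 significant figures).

Treat the section as a set of non-overlapping primitives; coordinates are from the bounding-box lower-left.
Bottom flange: 150 × 14, A = 2 100 mm², y = 7 mm, Ī = 34 300 mm⁴.
Web: 16 × 240, A = 3 840 mm², y = 134 mm, Ī = 18 432 000 mm⁴.
Top flange: 150 × 14, A = 2 100 mm², y = 261 mm, Ī = 34 300 mm⁴.
Transfer each piece to the bottom edge using Ī + A·d² with d = y − 0:
  bottom flange: d = 7 mm → contributes +137 200 mm⁴
  web: d = 134 mm → contributes +87 383 040 mm⁴
  top flange: d = 261 mm → contributes +143 088 400 mm⁴
Total I = 230 608 640 mm⁴.

I_base ≈ 2.306 × 10⁸ mm⁴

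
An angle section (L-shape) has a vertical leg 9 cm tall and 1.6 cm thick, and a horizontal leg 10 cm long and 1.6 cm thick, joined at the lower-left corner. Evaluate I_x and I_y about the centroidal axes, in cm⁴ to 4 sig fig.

I_x ≈ 195.2 cm⁴, I_y ≈ 255.9 cm⁴

Break the section into simple shapes (no overlaps), measuring from the bottom-left corner of the bounding box.
Vertical leg: 1.6 × 9, A = 14.4 cm², y = 4.5 cm, Ī = 97.2 cm⁴.
Horizontal leg (remainder): 8.4 × 1.6, A = 13.44 cm², y = 0.8 cm, Ī = 2.8672 cm⁴.
Centroid: ȳ = ΣA·y / ΣA = 2.71379 cm.
Transfer each piece to the centroidal x-axis using Ī + A·d² with d = y − 2.71379:
  vertical leg: d = 1.78621 cm → contributes +143.144 cm⁴
  horizontal leg (remainder): d = -1.91379 cm → contributes +52.0926 cm⁴
Total I = 195.236 cm⁴.
For the y-axis: x̄ = 3.21379 cm.
Repeating about the centroidal y-axis gives I_y = 255.892 cm⁴.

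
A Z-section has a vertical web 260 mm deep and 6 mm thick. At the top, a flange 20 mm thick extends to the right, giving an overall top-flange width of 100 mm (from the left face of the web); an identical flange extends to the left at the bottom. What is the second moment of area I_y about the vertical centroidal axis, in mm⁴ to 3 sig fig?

I_y ≈ 1.22 × 10⁷ mm⁴

Split into non-overlapping primitives; take the origin at the lower-left of the bounding box.
Web: 6 × 260, A = 1 560 mm², x = 97 mm, Ī = 4 680 mm⁴.
Top flange (beyond web): 94 × 20, A = 1 880 mm², x = 147 mm, Ī = 1 384 307 mm⁴.
Bottom flange (beyond web): 94 × 20, A = 1 880 mm², x = 47 mm, Ī = 1 384 307 mm⁴.
Centroid: x̄ = ΣA·x / ΣA = 97 mm.
Transfer each piece to the vertical centroidal axis using Ī + A·d² with d = x − 97:
  web: d = 0 mm → contributes +4 680 mm⁴
  top flange (beyond web): d = 50 mm → contributes +6 084 307 mm⁴
  bottom flange (beyond web): d = -50 mm → contributes +6 084 307 mm⁴
Total I = 12 173 293 mm⁴.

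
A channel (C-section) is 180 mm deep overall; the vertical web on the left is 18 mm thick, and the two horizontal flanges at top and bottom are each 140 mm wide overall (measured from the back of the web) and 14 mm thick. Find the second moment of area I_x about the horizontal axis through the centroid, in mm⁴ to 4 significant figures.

Split into non-overlapping primitives; take the origin at the lower-left of the bounding box.
Web: 18 × 180, A = 3 240 mm², y = 90 mm, Ī = 8 748 000 mm⁴.
Top flange (beyond web): 122 × 14, A = 1 708 mm², y = 173 mm, Ī = 27897.3 mm⁴.
Bottom flange (beyond web): 122 × 14, A = 1 708 mm², y = 7 mm, Ī = 27897.3 mm⁴.
By symmetry the centroid is at mid-height, ȳ = 90 mm.
Transfer each piece to the horizontal axis through the centroid using Ī + A·d² with d = y − 90:
  web: d = 0 mm → contributes +8 748 000 mm⁴
  top flange (beyond web): d = 83 mm → contributes +11 794 309 mm⁴
  bottom flange (beyond web): d = -83 mm → contributes +11 794 309 mm⁴
Total I = 32 336 619 mm⁴.

I_x ≈ 3.234 × 10⁷ mm⁴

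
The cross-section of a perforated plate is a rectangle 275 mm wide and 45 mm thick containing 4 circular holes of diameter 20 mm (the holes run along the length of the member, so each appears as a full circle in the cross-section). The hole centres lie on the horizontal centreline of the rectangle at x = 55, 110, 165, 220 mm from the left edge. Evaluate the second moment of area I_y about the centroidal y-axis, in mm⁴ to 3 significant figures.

I_y ≈ 7.32 × 10⁷ mm⁴

Split into non-overlapping primitives; take the origin at the lower-left of the bounding box.
Plate: 275 × 45, A = 12 375 mm², x = 137.5 mm, Ī = 77 988 281 mm⁴.
Hole 1 (subtracted): ⌀20, A = 314.16 mm², x = 55 mm, Ī = 7 854 mm⁴.
Hole 2 (subtracted): ⌀20, A = 314.16 mm², x = 110 mm, Ī = 7 854 mm⁴.
Hole 3 (subtracted): ⌀20, A = 314.16 mm², x = 165 mm, Ī = 7 854 mm⁴.
Hole 4 (subtracted): ⌀20, A = 314.16 mm², x = 220 mm, Ī = 7 854 mm⁴.
By symmetry the centroid is at mid-width, x̄ = 137.5 mm.
Transfer each piece to the centroidal y-axis using Ī + A·d² with d = x − 137.5:
  plate: d = 0 mm → contributes +77 988 281 mm⁴
  hole 1: d = -82.5 mm → contributes −2 146 100 mm⁴
  hole 2: d = -27.5 mm → contributes −245 437 mm⁴
  hole 3: d = 27.5 mm → contributes −245 437 mm⁴
  hole 4: d = 82.5 mm → contributes −2 146 100 mm⁴
Total I = 73 205 206 mm⁴.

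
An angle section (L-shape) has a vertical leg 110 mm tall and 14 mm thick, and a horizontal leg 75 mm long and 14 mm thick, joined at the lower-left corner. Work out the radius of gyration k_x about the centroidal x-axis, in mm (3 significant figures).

Split into non-overlapping primitives; take the origin at the lower-left of the bounding box.
Vertical leg: 14 × 110, A = 1 540 mm², y = 55 mm, Ī = 1 552 833 mm⁴.
Horizontal leg (remainder): 61 × 14, A = 854 mm², y = 7 mm, Ī = 13 949 mm⁴.
Centroid: ȳ = ΣA·y / ΣA = 37.877 mm.
Transfer each piece to the centroidal x-axis using Ī + A·d² with d = y − 37.877:
  vertical leg: d = 17.123 mm → contributes +2 004 347 mm⁴
  horizontal leg (remainder): d = -30.877 mm → contributes +828 153 mm⁴
Total I = 2 832 500 mm⁴.
Radius of gyration: k = √(I/A) = √(2 832 500 / 2 394) = 34.397 mm.

k_x ≈ 34.4 mm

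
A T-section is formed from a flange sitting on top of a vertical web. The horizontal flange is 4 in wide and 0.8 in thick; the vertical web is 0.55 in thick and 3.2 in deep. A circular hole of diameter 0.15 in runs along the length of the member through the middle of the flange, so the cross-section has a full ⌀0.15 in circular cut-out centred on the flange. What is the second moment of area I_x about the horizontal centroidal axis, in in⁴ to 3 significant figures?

Decompose the section into non-overlapping parts with the origin at the bottom-left of its bounding rectangle.
Flange: 4 × 0.8, A = 3.2 in², y = 3.6 in, Ī = 0.17067 in⁴.
Web: 0.55 × 3.2, A = 1.76 in², y = 1.6 in, Ī = 1.5019 in⁴.
Hole (subtracted): ⌀0.15, A = 0.017671 in², y = 3.6 in, Ī = 0.00002485 in⁴.
Centroid: ȳ = ΣA·y / ΣA = 2.8878 in.
Transfer each piece to the horizontal centroidal axis using Ī + A·d² with d = y − 2.8878:
  flange: d = 0.71221 in → contributes +1.7939 in⁴
  web: d = -1.2878 in → contributes +4.4206 in⁴
  hole: d = 0.71221 in → contributes −0.0089887 in⁴
Total I = 6.2055 in⁴.

I_x ≈ 6.21 in⁴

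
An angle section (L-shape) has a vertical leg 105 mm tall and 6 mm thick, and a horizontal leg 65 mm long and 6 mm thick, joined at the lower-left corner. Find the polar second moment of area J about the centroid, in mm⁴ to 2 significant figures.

J ≈ 1.5 × 10⁶ mm⁴

Treat the section as a set of non-overlapping primitives; coordinates are from the bounding-box lower-left.
Vertical leg: 6 × 105, A = 630 mm², y = 52.5 mm, Ī = 578 813 mm⁴.
Horizontal leg (remainder): 59 × 6, A = 354 mm², y = 3 mm, Ī = 1 062 mm⁴.
Centroid: ȳ = ΣA·y / ΣA = 34.69 mm.
Transfer each piece to the centroidal x-axis using Ī + A·d² with d = y − 34.69:
  vertical leg: d = 17.81 mm → contributes +778 600 mm⁴
  horizontal leg (remainder): d = -31.69 mm → contributes +356 615 mm⁴
Total I = 1 135 215 mm⁴.
For the y-axis: x̄ = 14.69 mm.
Repeating about the centroidal y-axis gives I_y = 343 975 mm⁴.
Polar second moment: J = I_x + I_y = 1 479 189 mm⁴.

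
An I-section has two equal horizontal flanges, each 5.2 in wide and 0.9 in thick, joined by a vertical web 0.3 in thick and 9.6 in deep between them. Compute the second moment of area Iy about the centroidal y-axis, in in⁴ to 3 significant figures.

Split into non-overlapping primitives; take the origin at the lower-left of the bounding box.
Bottom flange: 5.2 × 0.9, A = 4.68 in², x = 2.6 in, Ī = 10.546 in⁴.
Web: 0.3 × 9.6, A = 2.88 in², x = 2.6 in, Ī = 0.0216 in⁴.
Top flange: 5.2 × 0.9, A = 4.68 in², x = 2.6 in, Ī = 10.546 in⁴.
By symmetry the centroid is at mid-width, x̄ = 2.6 in.
All pieces are centred on the centroidal y-axis, so I = ΣĪ = 21.113 in⁴.

Iy ≈ 21.1 in⁴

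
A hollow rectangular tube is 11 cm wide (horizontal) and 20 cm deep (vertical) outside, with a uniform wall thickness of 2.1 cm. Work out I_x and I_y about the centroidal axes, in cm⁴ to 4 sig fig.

I_x ≈ 5098 cm⁴, I_y ≈ 1804 cm⁴

Treat the section as a set of non-overlapping primitives; coordinates are from the bounding-box lower-left.
Outer rectangle: 11 × 20, A = 220 cm², y = 10 cm, Ī = 7333.33 cm⁴.
Inner void (subtracted): 6.8 × 15.8, A = 107.44 cm², y = 10 cm, Ī = 2235.11 cm⁴.
By symmetry the centroid is at mid-height, ȳ = 10 cm.
All pieces are centred on the centroidal x-axis, so I = ΣĪ (holes subtracted) = 5098.22 cm⁴.
Repeating about the centroidal y-axis gives I_y = 1804.33 cm⁴.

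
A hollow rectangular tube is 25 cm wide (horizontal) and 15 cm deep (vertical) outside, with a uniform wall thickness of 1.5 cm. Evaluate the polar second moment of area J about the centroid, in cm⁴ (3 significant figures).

J ≈ 1.27 × 10⁴ cm⁴

Treat the section as a set of non-overlapping primitives; coordinates are from the bounding-box lower-left.
Outer rectangle: 25 × 15, A = 375 cm², y = 7.5 cm, Ī = 7031.3 cm⁴.
Inner void (subtracted): 22 × 12, A = 264 cm², y = 7.5 cm, Ī = 3 168 cm⁴.
By symmetry the centroid is at mid-height, ȳ = 7.5 cm.
All pieces are centred on the centroidal x-axis, so I = ΣĪ (holes subtracted) = 3863.3 cm⁴.
Repeating about the centroidal y-axis gives I_y = 8883.3 cm⁴.
Polar second moment: J = I_x + I_y = 12 747 cm⁴.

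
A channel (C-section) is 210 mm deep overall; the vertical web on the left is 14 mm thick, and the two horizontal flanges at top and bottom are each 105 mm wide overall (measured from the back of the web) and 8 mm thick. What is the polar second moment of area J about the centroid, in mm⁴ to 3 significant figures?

Break the section into simple shapes (no overlaps), measuring from the bottom-left corner of the bounding box.
Web: 14 × 210, A = 2 940 mm², y = 105 mm, Ī = 10 804 500 mm⁴.
Top flange (beyond web): 91 × 8, A = 728 mm², y = 206 mm, Ī = 3882.7 mm⁴.
Bottom flange (beyond web): 91 × 8, A = 728 mm², y = 4 mm, Ī = 3882.7 mm⁴.
By symmetry the centroid is at mid-height, ȳ = 105 mm.
Transfer each piece to the centroidal x-axis using Ī + A·d² with d = y − 105:
  web: d = 0 mm → contributes +10 804 500 mm⁴
  top flange (beyond web): d = 101 mm → contributes +7 430 211 mm⁴
  bottom flange (beyond web): d = -101 mm → contributes +7 430 211 mm⁴
Total I = 25 664 921 mm⁴.
For the y-axis: x̄ = 24.389 mm.
Repeating about the centroidal y-axis gives I_y = 3 736 702 mm⁴.
Polar second moment: J = I_x + I_y = 29 401 623 mm⁴.

J ≈ 2.94 × 10⁷ mm⁴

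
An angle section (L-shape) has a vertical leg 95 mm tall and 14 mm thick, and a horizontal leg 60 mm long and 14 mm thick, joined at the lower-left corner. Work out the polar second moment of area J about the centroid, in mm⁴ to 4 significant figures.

J ≈ 2.248 × 10⁶ mm⁴

Decompose the section into non-overlapping parts with the origin at the bottom-left of its bounding rectangle.
Vertical leg: 14 × 95, A = 1 330 mm², y = 47.5 mm, Ī = 1 000 271 mm⁴.
Horizontal leg (remainder): 46 × 14, A = 644 mm², y = 7 mm, Ī = 10518.7 mm⁴.
Centroid: ȳ = ΣA·y / ΣA = 34.2872 mm.
Transfer each piece to the centroidal x-axis using Ī + A·d² with d = y − 34.2872:
  vertical leg: d = 13.2128 mm → contributes +1 232 458 mm⁴
  horizontal leg (remainder): d = -27.2872 mm → contributes +490 037 mm⁴
Total I = 1 722 495 mm⁴.
For the y-axis: x̄ = 16.7872 mm.
Repeating about the centroidal y-axis gives I_y = 525 793 mm⁴.
Polar second moment: J = I_x + I_y = 2 248 288 mm⁴.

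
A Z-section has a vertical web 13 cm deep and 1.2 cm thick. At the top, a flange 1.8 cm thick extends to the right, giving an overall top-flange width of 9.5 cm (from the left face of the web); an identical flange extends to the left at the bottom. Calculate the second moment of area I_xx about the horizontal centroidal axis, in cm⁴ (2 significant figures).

I_xx ≈ 1200 cm⁴

Split into non-overlapping primitives; take the origin at the lower-left of the bounding box.
Web: 1.2 × 13, A = 15.6 cm², y = 6.5 cm, Ī = 219.7 cm⁴.
Top flange (beyond web): 8.3 × 1.8, A = 14.94 cm², y = 12.1 cm, Ī = 4.034 cm⁴.
Bottom flange (beyond web): 8.3 × 1.8, A = 14.94 cm², y = 0.9 cm, Ī = 4.034 cm⁴.
Centroid: ȳ = ΣA·y / ΣA = 6.5 cm.
Transfer each piece to the horizontal centroidal axis using Ī + A·d² with d = y − 6.5:
  web: d = 0 cm → contributes +219.7 cm⁴
  top flange (beyond web): d = 5.6 cm → contributes +472.6 cm⁴
  bottom flange (beyond web): d = -5.6 cm → contributes +472.6 cm⁴
Total I = 1 165 cm⁴.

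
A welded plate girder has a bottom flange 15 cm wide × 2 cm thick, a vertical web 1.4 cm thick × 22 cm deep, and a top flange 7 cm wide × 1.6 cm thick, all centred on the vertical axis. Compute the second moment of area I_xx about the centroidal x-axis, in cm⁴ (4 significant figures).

Treat the section as a set of non-overlapping primitives; coordinates are from the bounding-box lower-left.
Bottom plate: 15 × 2, A = 30 cm², y = 1 cm, Ī = 10 cm⁴.
Web plate: 1.4 × 22, A = 30.8 cm², y = 13 cm, Ī = 1242.27 cm⁴.
Top plate: 7 × 1.6, A = 11.2 cm², y = 24.8 cm, Ī = 2.38933 cm⁴.
Centroid: ȳ = ΣA·y / ΣA = 9.83556 cm.
Transfer each piece to the centroidal x-axis using Ī + A·d² with d = y − 9.83556:
  bottom plate: d = -8.83556 cm → contributes +2352.01 cm⁴
  web plate: d = 3.16444 cm → contributes +1550.69 cm⁴
  top plate: d = 14.9644 cm → contributes +2510.46 cm⁴
Total I = 6413.16 cm⁴.

I_xx ≈ 6413 cm⁴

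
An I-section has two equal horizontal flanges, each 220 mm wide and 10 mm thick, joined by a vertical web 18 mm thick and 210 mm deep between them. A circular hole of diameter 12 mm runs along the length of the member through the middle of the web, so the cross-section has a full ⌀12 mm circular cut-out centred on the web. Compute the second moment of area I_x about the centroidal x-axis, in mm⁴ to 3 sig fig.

I_x ≈ 6.72 × 10⁷ mm⁴

Treat the section as a set of non-overlapping primitives; coordinates are from the bounding-box lower-left.
Bottom flange: 220 × 10, A = 2 200 mm², y = 5 mm, Ī = 18 333 mm⁴.
Web: 18 × 210, A = 3 780 mm², y = 115 mm, Ī = 13 891 500 mm⁴.
Top flange: 220 × 10, A = 2 200 mm², y = 225 mm, Ī = 18 333 mm⁴.
Hole (subtracted): ⌀12, A = 113.1 mm², y = 115 mm, Ī = 1017.9 mm⁴.
By symmetry the centroid is at mid-height, ȳ = 115 mm.
Transfer each piece to the centroidal x-axis using Ī + A·d² with d = y − 115:
  bottom flange: d = -110 mm → contributes +26 638 333 mm⁴
  web: d = 0 mm → contributes +13 891 500 mm⁴
  top flange: d = 110 mm → contributes +26 638 333 mm⁴
  hole: d = 0 mm → contributes −1017.9 mm⁴
Total I = 67 167 149 mm⁴.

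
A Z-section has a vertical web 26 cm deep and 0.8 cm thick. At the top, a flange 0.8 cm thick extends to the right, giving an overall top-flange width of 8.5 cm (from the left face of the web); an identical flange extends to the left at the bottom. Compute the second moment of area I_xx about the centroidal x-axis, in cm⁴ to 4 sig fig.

I_xx ≈ 3128 cm⁴

Break the section into simple shapes (no overlaps), measuring from the bottom-left corner of the bounding box.
Web: 0.8 × 26, A = 20.8 cm², y = 13 cm, Ī = 1171.73 cm⁴.
Top flange (beyond web): 7.7 × 0.8, A = 6.16 cm², y = 25.6 cm, Ī = 0.328533 cm⁴.
Bottom flange (beyond web): 7.7 × 0.8, A = 6.16 cm², y = 0.4 cm, Ī = 0.328533 cm⁴.
Centroid: ȳ = ΣA·y / ΣA = 13 cm.
Transfer each piece to the centroidal x-axis using Ī + A·d² with d = y − 13:
  web: d = 0 cm → contributes +1171.73 cm⁴
  top flange (beyond web): d = 12.6 cm → contributes +978.29 cm⁴
  bottom flange (beyond web): d = -12.6 cm → contributes +978.29 cm⁴
Total I = 3128.31 cm⁴.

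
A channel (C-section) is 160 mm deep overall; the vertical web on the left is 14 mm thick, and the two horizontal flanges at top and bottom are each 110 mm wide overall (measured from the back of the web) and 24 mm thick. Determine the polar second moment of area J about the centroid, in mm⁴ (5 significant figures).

J ≈ 3.4442 × 10⁷ mm⁴

Treat the section as a set of non-overlapping primitives; coordinates are from the bounding-box lower-left.
Web: 14 × 160, A = 2 240 mm², y = 80 mm, Ī = 4 778 667 mm⁴.
Top flange (beyond web): 96 × 24, A = 2 304 mm², y = 148 mm, Ī = 110 592 mm⁴.
Bottom flange (beyond web): 96 × 24, A = 2 304 mm², y = 12 mm, Ī = 110 592 mm⁴.
By symmetry the centroid is at mid-height, ȳ = 80 mm.
Transfer each piece to the centroidal x-axis using Ī + A·d² with d = y − 80:
  web: d = 0 mm → contributes +4 778 667 mm⁴
  top flange (beyond web): d = 68 mm → contributes +10 764 288 mm⁴
  bottom flange (beyond web): d = -68 mm → contributes +10 764 288 mm⁴
Total I = 26 307 243 mm⁴.
For the y-axis: x̄ = 44.00935 mm.
Repeating about the centroidal y-axis gives I_y = 8 135 082 mm⁴.
Polar second moment: J = I_x + I_y = 34 442 325 mm⁴.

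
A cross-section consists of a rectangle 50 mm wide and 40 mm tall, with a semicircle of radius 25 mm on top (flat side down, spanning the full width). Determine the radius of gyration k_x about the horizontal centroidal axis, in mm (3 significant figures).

k_x ≈ 17.6 mm

Treat the section as a set of non-overlapping primitives; coordinates are from the bounding-box lower-left.
Rectangular body: 50 × 40, A = 2 000 mm², y = 20 mm, Ī = 266 667 mm⁴.
Semicircular cap: semicircle r = 25, A = 981.75 mm², y = 50.61 mm, Ī = 42 874 mm⁴.
Centroid: ȳ = ΣA·y / ΣA = 30.079 mm.
Transfer each piece to the horizontal centroidal axis using Ī + A·d² with d = y − 30.079:
  rectangular body: d = -10.079 mm → contributes +469 820 mm⁴
  semicircular cap: d = 20.532 mm → contributes +456 734 mm⁴
Total I = 926 554 mm⁴.
Radius of gyration: k = √(I/A) = √(926 554 / 2981.7) = 17.628 mm.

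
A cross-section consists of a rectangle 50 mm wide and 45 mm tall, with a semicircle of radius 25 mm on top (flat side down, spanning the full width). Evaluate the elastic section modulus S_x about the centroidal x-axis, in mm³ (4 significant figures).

S_x ≈ 3.130 × 10⁴ mm³

Split into non-overlapping primitives; take the origin at the lower-left of the bounding box.
Rectangular body: 50 × 45, A = 2 250 mm², y = 22.5 mm, Ī = 379 688 mm⁴.
Semicircular cap: semicircle r = 25, A = 981.748 mm², y = 55.6103 mm, Ī = 42873.8 mm⁴.
Centroid: ȳ = ΣA·y / ΣA = 32.5583 mm.
Transfer each piece to the centroidal x-axis using Ī + A·d² with d = y − 32.5583:
  rectangular body: d = -10.0583 mm → contributes +607 320 mm⁴
  semicircular cap: d = 23.052 mm → contributes +564 569 mm⁴
Total I = 1 171 889 mm⁴.
Extreme fibre distance c = 37.4417 mm; S = I/c = 31299.1 mm³.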